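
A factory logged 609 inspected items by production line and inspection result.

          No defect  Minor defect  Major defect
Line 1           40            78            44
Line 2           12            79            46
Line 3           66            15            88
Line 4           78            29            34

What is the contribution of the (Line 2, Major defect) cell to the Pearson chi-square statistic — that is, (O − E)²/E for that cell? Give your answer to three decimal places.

Row total (Line 2) = 137; column total (Major defect) = 212; N = 609.
Expected count E = 137 × 212 / 609 = 47.6913.
Contribution = (O − E)²/E = (46 − 47.6913)² / 47.6913 = 0.060.

0.060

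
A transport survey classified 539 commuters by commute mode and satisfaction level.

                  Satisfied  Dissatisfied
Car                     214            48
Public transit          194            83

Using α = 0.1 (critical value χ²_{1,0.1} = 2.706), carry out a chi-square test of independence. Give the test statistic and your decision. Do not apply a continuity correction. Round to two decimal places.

Row totals: 262, 277. Column totals: 408, 131. Grand total N = 539.
Expected counts (row total × column total / N):
  Car, Satisfied: 262×408/539 = 198.323
  Car, Dissatisfied: 262×131/539 = 63.677
  Public transit, Satisfied: 277×408/539 = 209.677
  Public transit, Dissatisfied: 277×131/539 = 67.323
Contributions (O − E)²/E:
  (214 − 198.323)²/198.323 = 1.2392
  (48 − 63.677)²/63.677 = 3.8596
  (194 − 209.677)²/209.677 = 1.1721
  (83 − 67.323)²/67.323 = 3.6506
χ² = 1.2392 + 3.8596 + 1.1721 + 3.6506 = 9.92
df = (2−1)(2−1) = 1. Since 9.92 > 2.706, reject the null hypothesis of independence at α = 0.1.

9.92; reject H₀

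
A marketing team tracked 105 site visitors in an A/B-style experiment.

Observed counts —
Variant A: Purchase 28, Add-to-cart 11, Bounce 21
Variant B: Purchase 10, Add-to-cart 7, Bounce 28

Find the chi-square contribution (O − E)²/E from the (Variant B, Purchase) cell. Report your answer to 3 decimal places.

2.426

Row total (Variant B) = 45; column total (Purchase) = 38; N = 105.
Expected count E = 45 × 38 / 105 = 16.2857.
Contribution = (O − E)²/E = (10 − 16.2857)² / 16.2857 = 2.426.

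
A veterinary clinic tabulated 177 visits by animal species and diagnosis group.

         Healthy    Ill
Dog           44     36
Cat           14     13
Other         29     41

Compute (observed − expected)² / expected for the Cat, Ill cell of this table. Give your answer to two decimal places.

Row total (Cat) = 27; column total (Ill) = 90; N = 177.
Expected count E = 27 × 90 / 177 = 13.729.
Contribution = (O − E)²/E = (13 − 13.729)² / 13.729 = 0.04.

0.04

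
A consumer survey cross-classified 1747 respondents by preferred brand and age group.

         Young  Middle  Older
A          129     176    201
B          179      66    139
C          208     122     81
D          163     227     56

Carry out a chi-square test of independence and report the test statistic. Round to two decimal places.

Row totals: 506, 384, 411, 446. Column totals: 679, 591, 477. Grand total N = 1747.
Expected counts (row total × column total / N):
  A, Young: 506×679/1747 = 196.6651
  A, Middle: 506×591/1747 = 171.1769
  A, Older: 506×477/1747 = 138.1580
  B, Young: 384×679/1747 = 149.2479
  B, Middle: 384×591/1747 = 129.9050
  B, Older: 384×477/1747 = 104.8472
  C, Young: 411×679/1747 = 159.7418
  C, Middle: 411×591/1747 = 139.0389
  C, Older: 411×477/1747 = 112.2192
  D, Young: 446×679/1747 = 173.3452
  D, Middle: 446×591/1747 = 150.8792
  D, Older: 446×477/1747 = 121.7756
Contributions (O − E)²/E:
  (129 − 196.6651)²/196.6651 = 23.2810
  (176 − 171.1769)²/171.1769 = 0.1359
  (201 − 138.1580)²/138.1580 = 28.5841
  (179 − 149.2479)²/149.2479 = 5.9310
  (66 − 129.9050)²/129.9050 = 31.4372
  (139 − 104.8472)²/104.8472 = 11.1249
  (208 − 159.7418)²/159.7418 = 14.5789
  (122 − 139.0389)²/139.0389 = 2.0881
  (81 − 112.2192)²/112.2192 = 8.6851
  (163 − 173.3452)²/173.3452 = 0.6174
  (227 − 150.8792)²/150.8792 = 38.4041
  (56 − 121.7756)²/121.7756 = 35.5279
χ² = 23.2810 + 0.1359 + 28.5841 + 5.9310 + 31.4372 + 11.1249 + 14.5789 + 2.0881 + 8.6851 + 0.6174 + 38.4041 + 35.5279 = 200.40

200.40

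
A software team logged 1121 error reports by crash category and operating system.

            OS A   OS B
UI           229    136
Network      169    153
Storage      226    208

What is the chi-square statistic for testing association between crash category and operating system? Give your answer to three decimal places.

10.990

Row totals: 365, 322, 434. Column totals: 624, 497. Grand total N = 1121.
Expected counts (row total × column total / N):
  UI, OS A: 365×624/1121 = 203.17574
  UI, OS B: 365×497/1121 = 161.82426
  Network, OS A: 322×624/1121 = 179.23996
  Network, OS B: 322×497/1121 = 142.76004
  Storage, OS A: 434×624/1121 = 241.58430
  Storage, OS B: 434×497/1121 = 192.41570
Contributions (O − E)²/E:
  (229 − 203.17574)²/203.17574 = 3.2823
  (136 − 161.82426)²/161.82426 = 4.1211
  (169 − 179.23996)²/179.23996 = 0.5850
  (153 − 142.76004)²/142.76004 = 0.7345
  (226 − 241.58430)²/241.58430 = 1.0053
  (208 − 192.41570)²/192.41570 = 1.2622
χ² = 3.2823 + 4.1211 + 0.5850 + 0.7345 + 1.0053 + 1.2622 = 10.990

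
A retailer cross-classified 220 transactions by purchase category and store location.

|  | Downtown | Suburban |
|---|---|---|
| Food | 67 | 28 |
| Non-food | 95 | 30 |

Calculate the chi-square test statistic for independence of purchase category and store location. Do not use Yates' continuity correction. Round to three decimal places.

Row totals: 95, 125. Column totals: 162, 58. Grand total N = 220.
Expected counts (row total × column total / N):
  Food, Downtown: 95×162/220 = 69.9545
  Food, Suburban: 95×58/220 = 25.0455
  Non-food, Downtown: 125×162/220 = 92.0455
  Non-food, Suburban: 125×58/220 = 32.9545
Contributions (O − E)²/E:
  (67 − 69.9545)²/69.9545 = 0.1248
  (28 − 25.0455)²/25.0455 = 0.3485
  (95 − 92.0455)²/92.0455 = 0.0948
  (30 − 32.9545)²/32.9545 = 0.2649
χ² = 0.1248 + 0.3485 + 0.0948 + 0.2649 = 0.833

0.833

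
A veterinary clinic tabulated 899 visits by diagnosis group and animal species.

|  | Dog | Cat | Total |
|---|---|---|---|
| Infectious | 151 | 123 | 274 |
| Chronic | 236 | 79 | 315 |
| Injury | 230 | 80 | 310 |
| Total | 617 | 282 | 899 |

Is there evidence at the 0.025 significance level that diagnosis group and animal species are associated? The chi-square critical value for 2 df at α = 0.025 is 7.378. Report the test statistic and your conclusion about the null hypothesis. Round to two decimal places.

Grand total N = 899.
Expected counts (row total × column total / N):
  Infectious, Dog: 274×617/899 = 188.051
  Infectious, Cat: 274×282/899 = 85.949
  Chronic, Dog: 315×617/899 = 216.190
  Chronic, Cat: 315×282/899 = 98.810
  Injury, Dog: 310×617/899 = 212.759
  Injury, Cat: 310×282/899 = 97.241
Contributions (O − E)²/E:
  (151 − 188.051)²/188.051 = 7.3000
  (123 − 85.949)²/85.949 = 15.9720
  (236 − 216.190)²/216.190 = 1.8152
  (79 − 98.810)²/98.810 = 3.9716
  (230 − 212.759)²/212.759 = 1.3971
  (80 − 97.241)²/97.241 = 3.0569
χ² = 7.3000 + 15.9720 + 1.8152 + 3.9716 + 1.3971 + 3.0569 = 33.51
df = (3−1)(2−1) = 2. Since 33.51 > 7.378, reject the null hypothesis of independence at α = 0.025.

33.51; reject H₀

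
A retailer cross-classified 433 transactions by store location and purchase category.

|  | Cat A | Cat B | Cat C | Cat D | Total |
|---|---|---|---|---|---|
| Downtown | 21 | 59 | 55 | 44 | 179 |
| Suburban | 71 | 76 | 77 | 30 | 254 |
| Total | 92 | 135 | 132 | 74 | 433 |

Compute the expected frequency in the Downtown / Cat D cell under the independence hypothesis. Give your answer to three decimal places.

Row total (Downtown) = 179; column total (Cat D) = 74; grand total N = 433.
Expected count = (row total × column total) / N = 179 × 74 / 433 = 30.591.

30.591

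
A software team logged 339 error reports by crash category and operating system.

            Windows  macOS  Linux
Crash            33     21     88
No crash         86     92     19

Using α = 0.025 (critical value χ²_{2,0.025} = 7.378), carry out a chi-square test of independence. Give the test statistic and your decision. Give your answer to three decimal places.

Row totals: 142, 197. Column totals: 119, 113, 107. Grand total N = 339.
Expected counts (row total × column total / N):
  Crash, Windows: 142×119/339 = 49.8466
  Crash, macOS: 142×113/339 = 47.3333
  Crash, Linux: 142×107/339 = 44.8201
  No crash, Windows: 197×119/339 = 69.1534
  No crash, macOS: 197×113/339 = 65.6667
  No crash, Linux: 197×107/339 = 62.1799
Contributions (O − E)²/E:
  (33 − 49.8466)²/49.8466 = 5.6936
  (21 − 47.3333)²/47.3333 = 14.6502
  (88 − 44.8201)²/44.8201 = 41.5997
  (86 − 69.1534)²/69.1534 = 4.1040
  (92 − 65.6667)²/65.6667 = 10.5600
  (19 − 62.1799)²/62.1799 = 29.9856
χ² = 5.6936 + 14.6502 + 41.5997 + 4.1040 + 10.5600 + 29.9856 = 106.593
df = (2−1)(3−1) = 2. Since 106.593 > 7.378, reject the null hypothesis of independence at α = 0.025.

106.593; reject H₀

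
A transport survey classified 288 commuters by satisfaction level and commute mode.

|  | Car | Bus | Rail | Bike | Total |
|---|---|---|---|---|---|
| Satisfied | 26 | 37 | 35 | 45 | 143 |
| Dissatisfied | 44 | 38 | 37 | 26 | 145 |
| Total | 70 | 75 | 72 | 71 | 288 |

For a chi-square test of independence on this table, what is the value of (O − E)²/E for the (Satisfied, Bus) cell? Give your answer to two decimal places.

Row total (Satisfied) = 143; column total (Bus) = 75; N = 288.
Expected count E = 143 × 75 / 288 = 37.240.
Contribution = (O − E)²/E = (37 − 37.240)² / 37.240 = 0.00.

0.00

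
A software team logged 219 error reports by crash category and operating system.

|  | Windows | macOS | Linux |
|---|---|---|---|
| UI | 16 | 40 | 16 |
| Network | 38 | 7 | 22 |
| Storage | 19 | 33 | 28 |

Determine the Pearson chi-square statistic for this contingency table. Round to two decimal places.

Row totals: 72, 67, 80. Column totals: 73, 80, 66. Grand total N = 219.
Expected counts (row total × column total / N):
  UI, Windows: 72×73/219 = 24.0000
  UI, macOS: 72×80/219 = 26.3014
  UI, Linux: 72×66/219 = 21.6986
  Network, Windows: 67×73/219 = 22.3333
  Network, macOS: 67×80/219 = 24.4749
  Network, Linux: 67×66/219 = 20.1918
  Storage, Windows: 80×73/219 = 26.6667
  Storage, macOS: 80×80/219 = 29.2237
  Storage, Linux: 80×66/219 = 24.1096
Contributions (O − E)²/E:
  (16 − 24.0000)²/24.0000 = 2.6667
  (40 − 26.3014)²/26.3014 = 7.1347
  (16 − 21.6986)²/21.6986 = 1.4966
  (38 − 22.3333)²/22.3333 = 10.9901
  (7 − 24.4749)²/24.4749 = 12.4770
  (22 − 20.1918)²/20.1918 = 0.1619
  (19 − 26.6667)²/26.6667 = 2.2042
  (33 − 29.2237)²/29.2237 = 0.4880
  (28 − 24.1096)²/24.1096 = 0.6278
χ² = 2.6667 + 7.1347 + 1.4966 + 10.9901 + 12.4770 + 0.1619 + 2.2042 + 0.4880 + 0.6278 = 38.25

38.25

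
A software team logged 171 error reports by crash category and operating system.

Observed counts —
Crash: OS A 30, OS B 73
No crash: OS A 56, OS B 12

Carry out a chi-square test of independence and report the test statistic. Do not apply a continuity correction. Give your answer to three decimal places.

46.418

Row totals: 103, 68. Column totals: 86, 85. Grand total N = 171.
Expected counts (row total × column total / N):
  Crash, OS A: 103×86/171 = 51.8012
  Crash, OS B: 103×85/171 = 51.1988
  No crash, OS A: 68×86/171 = 34.1988
  No crash, OS B: 68×85/171 = 33.8012
Contributions (O − E)²/E:
  (30 − 51.8012)²/51.8012 = 9.1753
  (73 − 51.1988)²/51.1988 = 9.2833
  (56 − 34.1988)²/34.1988 = 13.8979
  (12 − 33.8012)²/33.8012 = 14.0614
χ² = 9.1753 + 9.2833 + 13.8979 + 14.0614 = 46.418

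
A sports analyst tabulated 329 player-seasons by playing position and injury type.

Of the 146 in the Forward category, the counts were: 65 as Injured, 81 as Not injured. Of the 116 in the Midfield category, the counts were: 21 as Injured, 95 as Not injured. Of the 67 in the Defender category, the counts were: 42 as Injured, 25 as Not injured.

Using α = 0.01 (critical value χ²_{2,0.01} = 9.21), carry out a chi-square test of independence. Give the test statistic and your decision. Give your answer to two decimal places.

Row totals: 146, 116, 67. Column totals: 128, 201. Grand total N = 329.
Expected counts (row total × column total / N):
  Forward, Injured: 146×128/329 = 56.802
  Forward, Not injured: 146×201/329 = 89.198
  Midfield, Injured: 116×128/329 = 45.131
  Midfield, Not injured: 116×201/329 = 70.869
  Defender, Injured: 67×128/329 = 26.067
  Defender, Not injured: 67×201/329 = 40.933
Contributions (O − E)²/E:
  (65 − 56.802)²/56.802 = 1.1832
  (81 − 89.198)²/89.198 = 0.7535
  (21 − 45.131)²/45.131 = 12.9026
  (95 − 70.869)²/70.869 = 8.2166
  (42 − 26.067)²/26.067 = 9.7388
  (25 − 40.933)²/40.933 = 6.2019
χ² = 1.1832 + 0.7535 + 12.9026 + 8.2166 + 9.7388 + 6.2019 = 39.00
df = (3−1)(2−1) = 2. Since 39.00 > 9.21, reject the null hypothesis of independence at α = 0.01.

39.00; reject H₀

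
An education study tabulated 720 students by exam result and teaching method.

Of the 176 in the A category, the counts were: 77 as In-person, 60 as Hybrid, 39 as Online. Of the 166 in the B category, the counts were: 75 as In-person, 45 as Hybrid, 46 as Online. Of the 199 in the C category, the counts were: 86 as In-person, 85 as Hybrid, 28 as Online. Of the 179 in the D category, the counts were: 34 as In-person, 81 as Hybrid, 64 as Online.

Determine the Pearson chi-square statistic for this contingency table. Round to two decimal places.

51.06

Row totals: 176, 166, 199, 179. Column totals: 272, 271, 177. Grand total N = 720.
Expected counts (row total × column total / N):
  A, In-person: 176×272/720 = 66.489
  A, Hybrid: 176×271/720 = 66.244
  A, Online: 176×177/720 = 43.267
  B, In-person: 166×272/720 = 62.711
  B, Hybrid: 166×271/720 = 62.481
  B, Online: 166×177/720 = 40.808
  C, In-person: 199×272/720 = 75.178
  C, Hybrid: 199×271/720 = 74.901
  C, Online: 199×177/720 = 48.921
  D, In-person: 179×272/720 = 67.622
  D, Hybrid: 179×271/720 = 67.374
  D, Online: 179×177/720 = 44.004
Contributions (O − E)²/E:
  (77 − 66.489)²/66.489 = 1.6616
  (60 − 66.244)²/66.244 = 0.5885
  (39 − 43.267)²/43.267 = 0.4208
  (75 − 62.711)²/62.711 = 2.4082
  (45 − 62.481)²/62.481 = 4.8909
  (46 − 40.808)²/40.808 = 0.6606
  (86 − 75.178)²/75.178 = 1.5578
  (85 − 74.901)²/74.901 = 1.3617
  (28 − 48.921)²/48.921 = 8.9468
  (34 − 67.622)²/67.622 = 16.7170
  (81 − 67.374)²/67.374 = 2.7558
  (64 − 44.004)²/44.004 = 9.0864
χ² = 1.6616 + 0.5885 + 0.4208 + 2.4082 + 4.8909 + 0.6606 + 1.5578 + 1.3617 + 8.9468 + 16.7170 + 2.7558 + 9.0864 = 51.06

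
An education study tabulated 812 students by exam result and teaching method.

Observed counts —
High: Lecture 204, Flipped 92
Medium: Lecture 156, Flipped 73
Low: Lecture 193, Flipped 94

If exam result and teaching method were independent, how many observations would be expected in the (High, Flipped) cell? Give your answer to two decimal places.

94.41

Row total (High) = 296; column total (Flipped) = 259; grand total N = 812.
Expected count = (row total × column total) / N = 296 × 259 / 812 = 94.41.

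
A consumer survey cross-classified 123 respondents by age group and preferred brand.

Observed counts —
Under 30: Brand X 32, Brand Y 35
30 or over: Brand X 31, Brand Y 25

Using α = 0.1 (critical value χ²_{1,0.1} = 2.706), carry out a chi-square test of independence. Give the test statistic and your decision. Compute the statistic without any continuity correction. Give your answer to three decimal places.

0.704; fail to reject H₀

Row totals: 67, 56. Column totals: 63, 60. Grand total N = 123.
Expected counts (row total × column total / N):
  Under 30, Brand X: 67×63/123 = 34.31707
  Under 30, Brand Y: 67×60/123 = 32.68293
  30 or over, Brand X: 56×63/123 = 28.68293
  30 or over, Brand Y: 56×60/123 = 27.31707
Contributions (O − E)²/E:
  (32 − 34.31707)²/34.31707 = 0.1564
  (35 − 32.68293)²/32.68293 = 0.1643
  (31 − 28.68293)²/28.68293 = 0.1872
  (25 − 27.31707)²/27.31707 = 0.1965
χ² = 0.1564 + 0.1643 + 0.1872 + 0.1965 = 0.704
df = (2−1)(2−1) = 1. Since 0.704 < 2.706, fail to reject the null hypothesis of independence at α = 0.1.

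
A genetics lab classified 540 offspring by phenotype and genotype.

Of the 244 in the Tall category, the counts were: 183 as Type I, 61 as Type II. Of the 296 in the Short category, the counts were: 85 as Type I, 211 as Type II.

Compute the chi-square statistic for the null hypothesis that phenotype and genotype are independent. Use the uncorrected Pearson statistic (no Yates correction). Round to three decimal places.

Row totals: 244, 296. Column totals: 268, 272. Grand total N = 540.
Expected counts (row total × column total / N):
  Tall, Type I: 244×268/540 = 121.0963
  Tall, Type II: 244×272/540 = 122.9037
  Short, Type I: 296×268/540 = 146.9037
  Short, Type II: 296×272/540 = 149.0963
Contributions (O − E)²/E:
  (183 − 121.0963)²/121.0963 = 31.6448
  (61 − 122.9037)²/122.9037 = 31.1794
  (85 − 146.9037)²/146.9037 = 26.0856
  (211 − 149.0963)²/149.0963 = 25.7020
χ² = 31.6448 + 31.1794 + 26.0856 + 25.7020 = 114.612

114.612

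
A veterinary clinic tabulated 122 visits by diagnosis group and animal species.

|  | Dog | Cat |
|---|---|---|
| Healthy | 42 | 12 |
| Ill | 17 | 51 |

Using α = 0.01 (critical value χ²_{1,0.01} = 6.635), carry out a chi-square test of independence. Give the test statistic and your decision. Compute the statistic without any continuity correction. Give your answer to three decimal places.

Row totals: 54, 68. Column totals: 59, 63. Grand total N = 122.
Expected counts (row total × column total / N):
  Healthy, Dog: 54×59/122 = 26.11475
  Healthy, Cat: 54×63/122 = 27.88525
  Ill, Dog: 68×59/122 = 32.88525
  Ill, Cat: 68×63/122 = 35.11475
Contributions (O − E)²/E:
  (42 − 26.11475)²/26.11475 = 9.6628
  (12 − 27.88525)²/27.88525 = 9.0493
  (17 − 32.88525)²/32.88525 = 7.6734
  (51 − 35.11475)²/35.11475 = 7.1862
χ² = 9.6628 + 9.0493 + 7.6734 + 7.1862 = 33.572
df = (2−1)(2−1) = 1. Since 33.572 > 6.635, reject the null hypothesis of independence at α = 0.01.

33.572; reject H₀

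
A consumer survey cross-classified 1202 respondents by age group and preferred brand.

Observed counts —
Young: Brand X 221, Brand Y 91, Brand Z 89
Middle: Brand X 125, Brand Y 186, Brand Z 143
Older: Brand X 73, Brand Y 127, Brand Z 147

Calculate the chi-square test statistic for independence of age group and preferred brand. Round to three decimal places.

119.649

Row totals: 401, 454, 347. Column totals: 419, 404, 379. Grand total N = 1202.
Expected counts (row total × column total / N):
  Young, Brand X: 401×419/1202 = 139.7829
  Young, Brand Y: 401×404/1202 = 134.7787
  Young, Brand Z: 401×379/1202 = 126.4384
  Middle, Brand X: 454×419/1202 = 158.2579
  Middle, Brand Y: 454×404/1202 = 152.5923
  Middle, Brand Z: 454×379/1202 = 143.1498
  Older, Brand X: 347×419/1202 = 120.9592
  Older, Brand Y: 347×404/1202 = 116.6290
  Older, Brand Z: 347×379/1202 = 109.4118
Contributions (O − E)²/E:
  (221 − 139.7829)²/139.7829 = 47.1890
  (91 − 134.7787)²/134.7787 = 14.2202
  (89 − 126.4384)²/126.4384 = 11.0855
  (125 − 158.2579)²/158.2579 = 6.9891
  (186 − 152.5923)²/152.5923 = 7.3141
  (143 − 143.1498)²/143.1498 = 0.0002
  (73 − 120.9592)²/120.9592 = 19.0154
  (127 − 116.6290)²/116.6290 = 0.9222
  (147 − 109.4118)²/109.4118 = 12.9133
χ² = 47.1890 + 14.2202 + 11.0855 + 6.9891 + 7.3141 + 0.0002 + 19.0154 + 0.9222 + 12.9133 = 119.649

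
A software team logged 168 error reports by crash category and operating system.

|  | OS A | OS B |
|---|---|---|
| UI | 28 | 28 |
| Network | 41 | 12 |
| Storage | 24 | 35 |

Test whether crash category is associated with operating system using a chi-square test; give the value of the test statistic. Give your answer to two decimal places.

16.18

Row totals: 56, 53, 59. Column totals: 93, 75. Grand total N = 168.
Expected counts (row total × column total / N):
  UI, OS A: 56×93/168 = 31.000
  UI, OS B: 56×75/168 = 25.000
  Network, OS A: 53×93/168 = 29.339
  Network, OS B: 53×75/168 = 23.661
  Storage, OS A: 59×93/168 = 32.661
  Storage, OS B: 59×75/168 = 26.339
Contributions (O − E)²/E:
  (28 − 31.000)²/31.000 = 0.2903
  (28 − 25.000)²/25.000 = 0.3600
  (41 − 29.339)²/29.339 = 4.6347
  (12 − 23.661)²/23.661 = 5.7470
  (24 − 32.661)²/32.661 = 2.2967
  (35 − 26.339)²/26.339 = 2.8480
χ² = 0.2903 + 0.3600 + 4.6347 + 5.7470 + 2.2967 + 2.8480 = 16.18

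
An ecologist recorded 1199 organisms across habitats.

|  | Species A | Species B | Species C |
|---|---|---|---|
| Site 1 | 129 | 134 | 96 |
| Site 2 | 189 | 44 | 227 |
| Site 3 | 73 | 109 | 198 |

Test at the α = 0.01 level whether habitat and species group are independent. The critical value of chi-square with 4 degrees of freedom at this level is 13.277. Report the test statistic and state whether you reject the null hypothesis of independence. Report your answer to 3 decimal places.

Row totals: 359, 460, 380. Column totals: 391, 287, 521. Grand total N = 1199.
Expected counts (row total × column total / N):
  Site 1, Species A: 359×391/1199 = 117.07173
  Site 1, Species B: 359×287/1199 = 85.93244
  Site 1, Species C: 359×521/1199 = 155.99583
  Site 2, Species A: 460×391/1199 = 150.00834
  Site 2, Species B: 460×287/1199 = 110.10842
  Site 2, Species C: 460×521/1199 = 199.88324
  Site 3, Species A: 380×391/1199 = 123.91993
  Site 3, Species B: 380×287/1199 = 90.95913
  Site 3, Species C: 380×521/1199 = 165.12093
Contributions (O − E)²/E:
  (129 − 117.07173)²/117.07173 = 1.2154
  (134 − 85.93244)²/85.93244 = 26.8873
  (96 − 155.99583)²/155.99583 = 23.0743
  (189 − 150.00834)²/150.00834 = 10.1351
  (44 − 110.10842)²/110.10842 = 39.6911
  (227 − 199.88324)²/199.88324 = 3.6787
  (73 − 123.91993)²/123.91993 = 20.9235
  (109 − 90.95913)²/90.95913 = 3.5782
  (198 − 165.12093)²/165.12093 = 6.5469
χ² = 1.2154 + 26.8873 + 23.0743 + 10.1351 + 39.6911 + 3.6787 + 20.9235 + 3.5782 + 6.5469 = 135.731
df = (3−1)(3−1) = 4. Since 135.731 > 13.277, reject the null hypothesis of independence at α = 0.01.

135.731; reject H₀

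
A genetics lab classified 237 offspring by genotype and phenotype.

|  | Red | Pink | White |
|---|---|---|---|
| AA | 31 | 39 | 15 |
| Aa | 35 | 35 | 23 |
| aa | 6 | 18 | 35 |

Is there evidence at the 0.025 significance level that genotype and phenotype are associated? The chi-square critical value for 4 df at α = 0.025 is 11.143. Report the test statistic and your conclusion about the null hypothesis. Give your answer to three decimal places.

Row totals: 85, 93, 59. Column totals: 72, 92, 73. Grand total N = 237.
Expected counts (row total × column total / N):
  AA, Red: 85×72/237 = 25.8228
  AA, Pink: 85×92/237 = 32.9958
  AA, White: 85×73/237 = 26.1814
  Aa, Red: 93×72/237 = 28.2532
  Aa, Pink: 93×92/237 = 36.1013
  Aa, White: 93×73/237 = 28.6456
  aa, Red: 59×72/237 = 17.9241
  aa, Pink: 59×92/237 = 22.9030
  aa, White: 59×73/237 = 18.1730
Contributions (O − E)²/E:
  (31 − 25.8228)²/25.8228 = 1.0380
  (39 − 32.9958)²/32.9958 = 1.0926
  (15 − 26.1814)²/26.1814 = 4.7753
  (35 − 28.2532)²/28.2532 = 1.6111
  (35 − 36.1013)²/36.1013 = 0.0336
  (23 − 28.6456)²/28.6456 = 1.1127
  (6 − 17.9241)²/17.9241 = 7.9326
  (18 − 22.9030)²/22.9030 = 1.0496
  (35 − 18.1730)²/18.1730 = 15.5807
χ² = 1.0380 + 1.0926 + 4.7753 + 1.6111 + 0.0336 + 1.1127 + 7.9326 + 1.0496 + 15.5807 = 34.226
df = (3−1)(3−1) = 4. Since 34.226 > 11.143, reject the null hypothesis of independence at α = 0.025.

34.226; reject H₀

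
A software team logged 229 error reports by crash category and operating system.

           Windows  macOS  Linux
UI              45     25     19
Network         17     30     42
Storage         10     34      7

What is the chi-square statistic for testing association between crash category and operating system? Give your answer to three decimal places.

Row totals: 89, 89, 51. Column totals: 72, 89, 68. Grand total N = 229.
Expected counts (row total × column total / N):
  UI, Windows: 89×72/229 = 27.98253
  UI, macOS: 89×89/229 = 34.58952
  UI, Linux: 89×68/229 = 26.42795
  Network, Windows: 89×72/229 = 27.98253
  Network, macOS: 89×89/229 = 34.58952
  Network, Linux: 89×68/229 = 26.42795
  Storage, Windows: 51×72/229 = 16.03493
  Storage, macOS: 51×89/229 = 19.82096
  Storage, Linux: 51×68/229 = 15.14410
Contributions (O − E)²/E:
  (45 − 27.98253)²/27.98253 = 10.3491
  (25 − 34.58952)²/34.58952 = 2.6586
  (19 − 26.42795)²/26.42795 = 2.0877
  (17 − 27.98253)²/27.98253 = 4.3104
  (30 − 34.58952)²/34.58952 = 0.6090
  (42 − 26.42795)²/26.42795 = 9.1755
  (10 − 16.03493)²/16.03493 = 2.2713
  (34 − 19.82096)²/19.82096 = 10.1431
  (7 − 15.14410)²/15.14410 = 4.3797
χ² = 10.3491 + 2.6586 + 2.0877 + 4.3104 + 0.6090 + 9.1755 + 2.2713 + 10.1431 + 4.3797 = 45.984

45.984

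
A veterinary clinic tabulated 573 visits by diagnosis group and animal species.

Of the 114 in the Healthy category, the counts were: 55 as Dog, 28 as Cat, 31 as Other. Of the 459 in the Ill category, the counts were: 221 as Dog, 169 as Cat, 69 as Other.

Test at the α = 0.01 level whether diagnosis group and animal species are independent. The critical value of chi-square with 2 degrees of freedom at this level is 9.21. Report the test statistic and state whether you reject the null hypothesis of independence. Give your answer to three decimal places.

11.729; reject H₀

Row totals: 114, 459. Column totals: 276, 197, 100. Grand total N = 573.
Expected counts (row total × column total / N):
  Healthy, Dog: 114×276/573 = 54.9110
  Healthy, Cat: 114×197/573 = 39.1937
  Healthy, Other: 114×100/573 = 19.8953
  Ill, Dog: 459×276/573 = 221.0890
  Ill, Cat: 459×197/573 = 157.8063
  Ill, Other: 459×100/573 = 80.1047
Contributions (O − E)²/E:
  (55 − 54.9110)²/54.9110 = 0.0001
  (28 − 39.1937)²/39.1937 = 3.1969
  (31 − 19.8953)²/19.8953 = 6.1982
  (221 − 221.0890)²/221.0890 = 0.0000
  (169 − 157.8063)²/157.8063 = 0.7940
  (69 − 80.1047)²/80.1047 = 1.5394
χ² = 0.0001 + 3.1969 + 6.1982 + 0.0000 + 0.7940 + 1.5394 = 11.729
df = (2−1)(3−1) = 2. Since 11.729 > 9.21, reject the null hypothesis of independence at α = 0.01.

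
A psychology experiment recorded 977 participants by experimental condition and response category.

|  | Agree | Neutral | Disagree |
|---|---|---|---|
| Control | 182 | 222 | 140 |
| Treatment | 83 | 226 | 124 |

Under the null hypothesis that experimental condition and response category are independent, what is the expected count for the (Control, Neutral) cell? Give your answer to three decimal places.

Row total (Control) = 544; column total (Neutral) = 448; grand total N = 977.
Expected count = (row total × column total) / N = 544 × 448 / 977 = 249.449.

249.449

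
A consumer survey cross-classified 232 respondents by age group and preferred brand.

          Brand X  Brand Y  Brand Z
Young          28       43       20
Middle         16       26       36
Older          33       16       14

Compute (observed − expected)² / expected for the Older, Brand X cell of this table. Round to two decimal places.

Row total (Older) = 63; column total (Brand X) = 77; N = 232.
Expected count E = 63 × 77 / 232 = 20.909.
Contribution = (O − E)²/E = (33 − 20.909)² / 20.909 = 6.99.

6.99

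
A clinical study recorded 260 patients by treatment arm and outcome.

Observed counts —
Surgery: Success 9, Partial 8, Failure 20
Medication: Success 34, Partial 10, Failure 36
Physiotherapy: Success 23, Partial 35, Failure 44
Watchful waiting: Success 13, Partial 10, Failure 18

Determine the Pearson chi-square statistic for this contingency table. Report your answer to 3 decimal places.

Row totals: 37, 80, 102, 41. Column totals: 79, 63, 118. Grand total N = 260.
Expected counts (row total × column total / N):
  Surgery, Success: 37×79/260 = 11.24231
  Surgery, Partial: 37×63/260 = 8.96538
  Surgery, Failure: 37×118/260 = 16.79231
  Medication, Success: 80×79/260 = 24.30769
  Medication, Partial: 80×63/260 = 19.38462
  Medication, Failure: 80×118/260 = 36.30769
  Physiotherapy, Success: 102×79/260 = 30.99231
  Physiotherapy, Partial: 102×63/260 = 24.71538
  Physiotherapy, Failure: 102×118/260 = 46.29231
  Watchful waiting, Success: 41×79/260 = 12.45769
  Watchful waiting, Partial: 41×63/260 = 9.93462
  Watchful waiting, Failure: 41×118/260 = 18.60769
Contributions (O − E)²/E:
  (9 − 11.24231)²/11.24231 = 0.4472
  (8 − 8.96538)²/8.96538 = 0.1040
  (20 − 16.79231)²/16.79231 = 0.6127
  (34 − 24.30769)²/24.30769 = 3.8647
  (10 − 19.38462)²/19.38462 = 4.5433
  (36 − 36.30769)²/36.30769 = 0.0026
  (23 − 30.99231)²/30.99231 = 2.0611
  (35 − 24.71538)²/24.71538 = 4.2797
  (44 − 46.29231)²/46.29231 = 0.1135
  (13 − 12.45769)²/12.45769 = 0.0236
  (10 − 9.93462)²/9.93462 = 0.0004
  (18 − 18.60769)²/18.60769 = 0.0198
χ² = 0.4472 + 0.1040 + 0.6127 + 3.8647 + 4.5433 + 0.0026 + 2.0611 + 4.2797 + 0.1135 + 0.0236 + 0.0004 + 0.0198 = 16.073

16.073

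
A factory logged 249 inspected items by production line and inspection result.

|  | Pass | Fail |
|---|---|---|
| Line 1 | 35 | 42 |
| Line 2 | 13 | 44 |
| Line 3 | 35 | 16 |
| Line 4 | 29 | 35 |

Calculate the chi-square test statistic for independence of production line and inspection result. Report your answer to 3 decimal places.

Row totals: 77, 57, 51, 64. Column totals: 112, 137. Grand total N = 249.
Expected counts (row total × column total / N):
  Line 1, Pass: 77×112/249 = 34.6345
  Line 1, Fail: 77×137/249 = 42.3655
  Line 2, Pass: 57×112/249 = 25.6386
  Line 2, Fail: 57×137/249 = 31.3614
  Line 3, Pass: 51×112/249 = 22.9398
  Line 3, Fail: 51×137/249 = 28.0602
  Line 4, Pass: 64×112/249 = 28.7871
  Line 4, Fail: 64×137/249 = 35.2129
Contributions (O − E)²/E:
  (35 − 34.6345)²/34.6345 = 0.0039
  (42 − 42.3655)²/42.3655 = 0.0032
  (13 − 25.6386)²/25.6386 = 6.2302
  (44 − 31.3614)²/31.3614 = 5.0933
  (35 − 22.9398)²/22.9398 = 6.3404
  (16 − 28.0602)²/28.0602 = 5.1834
  (29 − 28.7871)²/28.7871 = 0.0016
  (35 − 35.2129)²/35.2129 = 0.0013
χ² = 0.0039 + 0.0032 + 6.2302 + 5.0933 + 6.3404 + 5.1834 + 0.0016 + 0.0013 = 22.857

22.857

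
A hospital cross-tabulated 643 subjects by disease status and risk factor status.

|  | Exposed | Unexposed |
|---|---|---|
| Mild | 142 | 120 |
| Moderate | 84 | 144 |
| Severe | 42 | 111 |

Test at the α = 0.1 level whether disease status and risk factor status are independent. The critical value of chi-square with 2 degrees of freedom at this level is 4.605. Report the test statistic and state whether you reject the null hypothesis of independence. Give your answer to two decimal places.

Row totals: 262, 228, 153. Column totals: 268, 375. Grand total N = 643.
Expected counts (row total × column total / N):
  Mild, Exposed: 262×268/643 = 109.201
  Mild, Unexposed: 262×375/643 = 152.799
  Moderate, Exposed: 228×268/643 = 95.030
  Moderate, Unexposed: 228×375/643 = 132.970
  Severe, Exposed: 153×268/643 = 63.770
  Severe, Unexposed: 153×375/643 = 89.230
Contributions (O − E)²/E:
  (142 − 109.201)²/109.201 = 9.8513
  (120 − 152.799)²/152.799 = 7.0405
  (84 − 95.030)²/95.030 = 1.2802
  (144 − 132.970)²/132.970 = 0.9149
  (42 − 63.770)²/63.770 = 7.4319
  (111 − 89.230)²/89.230 = 5.3114
χ² = 9.8513 + 7.0405 + 1.2802 + 0.9149 + 7.4319 + 5.3114 = 31.83
df = (3−1)(2−1) = 2. Since 31.83 > 4.605, reject the null hypothesis of independence at α = 0.1.

31.83; reject H₀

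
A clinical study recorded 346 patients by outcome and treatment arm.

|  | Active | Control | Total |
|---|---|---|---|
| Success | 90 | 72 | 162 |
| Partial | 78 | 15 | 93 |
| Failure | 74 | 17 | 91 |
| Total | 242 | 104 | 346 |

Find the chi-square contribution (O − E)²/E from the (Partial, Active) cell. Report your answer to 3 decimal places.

2.580

Row total (Partial) = 93; column total (Active) = 242; N = 346.
Expected count E = 93 × 242 / 346 = 65.0462.
Contribution = (O − E)²/E = (78 − 65.0462)² / 65.0462 = 2.580.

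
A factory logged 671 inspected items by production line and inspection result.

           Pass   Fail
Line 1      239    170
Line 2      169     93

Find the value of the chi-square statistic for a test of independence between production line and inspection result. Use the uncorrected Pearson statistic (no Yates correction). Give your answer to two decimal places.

Row totals: 409, 262. Column totals: 408, 263. Grand total N = 671.
Expected counts (row total × column total / N):
  Line 1, Pass: 409×408/671 = 248.692
  Line 1, Fail: 409×263/671 = 160.308
  Line 2, Pass: 262×408/671 = 159.308
  Line 2, Fail: 262×263/671 = 102.692
Contributions (O − E)²/E:
  (239 − 248.692)²/248.692 = 0.3777
  (170 − 160.308)²/160.308 = 0.5860
  (169 − 159.308)²/159.308 = 0.5896
  (93 − 102.692)²/102.692 = 0.9147
χ² = 0.3777 + 0.5860 + 0.5896 + 0.9147 = 2.47

2.47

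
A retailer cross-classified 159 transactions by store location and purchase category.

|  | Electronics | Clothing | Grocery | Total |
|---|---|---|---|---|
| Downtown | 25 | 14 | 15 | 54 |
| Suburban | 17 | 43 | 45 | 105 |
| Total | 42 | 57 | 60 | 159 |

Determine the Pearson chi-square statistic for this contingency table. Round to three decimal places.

16.631

Grand total N = 159.
Expected counts (row total × column total / N):
  Downtown, Electronics: 54×42/159 = 14.2642
  Downtown, Clothing: 54×57/159 = 19.3585
  Downtown, Grocery: 54×60/159 = 20.3774
  Suburban, Electronics: 105×42/159 = 27.7358
  Suburban, Clothing: 105×57/159 = 37.6415
  Suburban, Grocery: 105×60/159 = 39.6226
Contributions (O − E)²/E:
  (25 − 14.2642)²/14.2642 = 8.0802
  (14 − 19.3585)²/19.3585 = 1.4833
  (15 − 20.3774)²/20.3774 = 1.4190
  (17 − 27.7358)²/27.7358 = 4.1555
  (43 − 37.6415)²/37.6415 = 0.7628
  (45 − 39.6226)²/39.6226 = 0.7298
χ² = 8.0802 + 1.4833 + 1.4190 + 4.1555 + 0.7628 + 0.7298 = 16.631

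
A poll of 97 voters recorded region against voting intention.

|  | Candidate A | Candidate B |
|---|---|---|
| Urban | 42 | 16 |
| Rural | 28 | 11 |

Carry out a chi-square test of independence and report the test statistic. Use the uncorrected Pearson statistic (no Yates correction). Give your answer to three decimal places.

0.004

Row totals: 58, 39. Column totals: 70, 27. Grand total N = 97.
Expected counts (row total × column total / N):
  Urban, Candidate A: 58×70/97 = 41.8557
  Urban, Candidate B: 58×27/97 = 16.1443
  Rural, Candidate A: 39×70/97 = 28.1443
  Rural, Candidate B: 39×27/97 = 10.8557
Contributions (O − E)²/E:
  (42 − 41.8557)²/41.8557 = 0.0005
  (16 − 16.1443)²/16.1443 = 0.0013
  (28 − 28.1443)²/28.1443 = 0.0007
  (11 − 10.8557)²/10.8557 = 0.0019
χ² = 0.0005 + 0.0013 + 0.0007 + 0.0019 = 0.004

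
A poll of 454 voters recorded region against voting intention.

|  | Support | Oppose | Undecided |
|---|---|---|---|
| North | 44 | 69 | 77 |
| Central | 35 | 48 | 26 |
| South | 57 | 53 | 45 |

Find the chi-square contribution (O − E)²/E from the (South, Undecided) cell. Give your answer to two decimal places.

Row total (South) = 155; column total (Undecided) = 148; N = 454.
Expected count E = 155 × 148 / 454 = 50.529.
Contribution = (O − E)²/E = (45 − 50.529)² / 50.529 = 0.60.

0.60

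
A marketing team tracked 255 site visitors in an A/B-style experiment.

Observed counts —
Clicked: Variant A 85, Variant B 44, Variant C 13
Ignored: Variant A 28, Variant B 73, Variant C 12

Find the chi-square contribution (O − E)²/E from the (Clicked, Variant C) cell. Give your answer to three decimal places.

Row total (Clicked) = 142; column total (Variant C) = 25; N = 255.
Expected count E = 142 × 25 / 255 = 13.9216.
Contribution = (O − E)²/E = (13 − 13.9216)² / 13.9216 = 0.061.

0.061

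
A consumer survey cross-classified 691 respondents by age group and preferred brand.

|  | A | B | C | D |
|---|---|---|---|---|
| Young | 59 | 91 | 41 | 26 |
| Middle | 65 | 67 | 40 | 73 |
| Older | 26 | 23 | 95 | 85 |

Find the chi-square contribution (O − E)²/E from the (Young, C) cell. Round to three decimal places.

3.685

Row total (Young) = 217; column total (C) = 176; N = 691.
Expected count E = 217 × 176 / 691 = 55.2706.
Contribution = (O − E)²/E = (41 − 55.2706)² / 55.2706 = 3.685.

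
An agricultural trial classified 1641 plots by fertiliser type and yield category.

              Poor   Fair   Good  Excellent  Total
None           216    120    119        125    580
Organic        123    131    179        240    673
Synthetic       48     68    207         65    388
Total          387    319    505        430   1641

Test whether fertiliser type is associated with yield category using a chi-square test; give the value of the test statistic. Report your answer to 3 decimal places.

204.690

Grand total N = 1641.
Expected counts (row total × column total / N):
  None, Poor: 580×387/1641 = 136.7824
  None, Fair: 580×319/1641 = 112.7483
  None, Good: 580×505/1641 = 178.4887
  None, Excellent: 580×430/1641 = 151.9805
  Organic, Poor: 673×387/1641 = 158.7148
  Organic, Fair: 673×319/1641 = 130.8269
  Organic, Good: 673×505/1641 = 207.1085
  Organic, Excellent: 673×430/1641 = 176.3498
  Synthetic, Poor: 388×387/1641 = 91.5027
  Synthetic, Fair: 388×319/1641 = 75.4247
  Synthetic, Good: 388×505/1641 = 119.4028
  Synthetic, Excellent: 388×430/1641 = 101.6697
Contributions (O − E)²/E:
  (216 − 136.7824)²/136.7824 = 45.8789
  (120 − 112.7483)²/112.7483 = 0.4664
  (119 − 178.4887)²/178.4887 = 19.8271
  (125 − 151.9805)²/151.9805 = 4.7897
  (123 − 158.7148)²/158.7148 = 8.0367
  (131 − 130.8269)²/130.8269 = 0.0002
  (179 − 207.1085)²/207.1085 = 3.8148
  (240 − 176.3498)²/176.3498 = 22.9734
  (48 − 91.5027)²/91.5027 = 20.6823
  (68 − 75.4247)²/75.4247 = 0.7309
  (207 − 119.4028)²/119.4028 = 64.2637
  (65 − 101.6697)²/101.6697 = 13.2258
χ² = 45.8789 + 0.4664 + 19.8271 + 4.7897 + 8.0367 + 0.0002 + 3.8148 + 22.9734 + 20.6823 + 0.7309 + 64.2637 + 13.2258 = 204.690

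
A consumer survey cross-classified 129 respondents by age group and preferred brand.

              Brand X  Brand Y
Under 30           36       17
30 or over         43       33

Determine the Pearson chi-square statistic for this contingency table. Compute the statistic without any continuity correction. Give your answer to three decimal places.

1.693

Row totals: 53, 76. Column totals: 79, 50. Grand total N = 129.
Expected counts (row total × column total / N):
  Under 30, Brand X: 53×79/129 = 32.4574
  Under 30, Brand Y: 53×50/129 = 20.5426
  30 or over, Brand X: 76×79/129 = 46.5426
  30 or over, Brand Y: 76×50/129 = 29.4574
Contributions (O − E)²/E:
  (36 − 32.4574)²/32.4574 = 0.3867
  (17 − 20.5426)²/20.5426 = 0.6109
  (43 − 46.5426)²/46.5426 = 0.2696
  (33 − 29.4574)²/29.4574 = 0.4260
χ² = 0.3867 + 0.6109 + 0.2696 + 0.4260 = 1.693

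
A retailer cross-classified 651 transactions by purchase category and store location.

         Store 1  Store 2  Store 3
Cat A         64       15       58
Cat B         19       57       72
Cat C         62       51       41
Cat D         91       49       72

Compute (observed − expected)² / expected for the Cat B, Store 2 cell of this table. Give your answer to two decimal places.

Row total (Cat B) = 148; column total (Store 2) = 172; N = 651.
Expected count E = 148 × 172 / 651 = 39.103.
Contribution = (O − E)²/E = (57 − 39.103)² / 39.103 = 8.19.

8.19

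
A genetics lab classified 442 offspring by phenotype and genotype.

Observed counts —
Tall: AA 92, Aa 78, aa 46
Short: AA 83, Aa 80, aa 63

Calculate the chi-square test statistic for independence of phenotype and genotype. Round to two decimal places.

2.91

Row totals: 216, 226. Column totals: 175, 158, 109. Grand total N = 442.
Expected counts (row total × column total / N):
  Tall, AA: 216×175/442 = 85.520
  Tall, Aa: 216×158/442 = 77.213
  Tall, aa: 216×109/442 = 53.267
  Short, AA: 226×175/442 = 89.480
  Short, Aa: 226×158/442 = 80.787
  Short, aa: 226×109/442 = 55.733
Contributions (O − E)²/E:
  (92 − 85.520)²/85.520 = 0.4910
  (78 − 77.213)²/77.213 = 0.0080
  (46 − 53.267)²/53.267 = 0.9914
  (83 − 89.480)²/89.480 = 0.4693
  (80 − 80.787)²/80.787 = 0.0077
  (63 − 55.733)²/55.733 = 0.9475
χ² = 0.4910 + 0.0080 + 0.9914 + 0.4693 + 0.0077 + 0.9475 = 2.91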